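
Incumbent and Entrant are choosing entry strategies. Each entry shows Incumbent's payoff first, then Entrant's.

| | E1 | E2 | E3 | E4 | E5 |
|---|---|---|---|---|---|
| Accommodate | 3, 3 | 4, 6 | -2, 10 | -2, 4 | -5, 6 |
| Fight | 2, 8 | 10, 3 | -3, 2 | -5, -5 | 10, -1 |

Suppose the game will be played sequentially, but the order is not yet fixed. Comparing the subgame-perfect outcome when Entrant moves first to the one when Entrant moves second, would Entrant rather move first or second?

first

If Incumbent leads: Entrant's best replies are Accommodate→E3, Fight→E1; Incumbent's induced payoffs -2, 2; outcome (Fight, E1), payoffs (2, 8).
If Entrant leads: Incumbent's best replies are E1→Accommodate, E2→Fight, E3→Accommodate, E4→Accommodate, E5→Fight; Entrant's induced payoffs 3, 3, 10, 4, -1; outcome (Accommodate, E3), payoffs (-2, 10).
Entrant gets 10 moving first and 8 moving second, so Entrant prefers to move first.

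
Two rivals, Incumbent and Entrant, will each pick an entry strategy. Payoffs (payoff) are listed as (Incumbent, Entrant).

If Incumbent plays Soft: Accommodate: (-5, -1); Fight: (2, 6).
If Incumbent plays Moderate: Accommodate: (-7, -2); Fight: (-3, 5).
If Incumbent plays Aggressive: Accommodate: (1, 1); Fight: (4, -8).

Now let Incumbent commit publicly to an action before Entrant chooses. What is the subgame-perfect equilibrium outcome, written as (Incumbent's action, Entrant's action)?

(Soft, Fight)

Work backward from Entrant's decision.
- Soft: BR = Fight, leader payoff 2.
- Moderate: BR = Fight, leader payoff -3.
- Aggressive: BR = Accommodate, leader payoff 1.
Incumbent's induced payoffs are 2, -3, 1, so Incumbent commits to Soft. Subgame-perfect outcome: (Soft, Fight) with payoffs (2, 6).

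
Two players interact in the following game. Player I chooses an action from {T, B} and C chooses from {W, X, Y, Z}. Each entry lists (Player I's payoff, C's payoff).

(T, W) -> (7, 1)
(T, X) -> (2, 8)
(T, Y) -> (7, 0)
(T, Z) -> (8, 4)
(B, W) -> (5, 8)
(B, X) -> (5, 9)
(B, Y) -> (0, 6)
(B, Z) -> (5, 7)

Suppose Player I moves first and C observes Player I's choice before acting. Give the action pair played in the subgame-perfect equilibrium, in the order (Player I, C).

Backward induction with Player I moving first.
- T: C compares 1, 8, 0, 4 and picks X; Player I would get 2.
- B: C compares 8, 9, 6, 7 and picks X; Player I would get 5.
Among 2, 5, the best is 5 at B. Subgame-perfect outcome: (B, X) with payoffs (5, 9).

(B, X)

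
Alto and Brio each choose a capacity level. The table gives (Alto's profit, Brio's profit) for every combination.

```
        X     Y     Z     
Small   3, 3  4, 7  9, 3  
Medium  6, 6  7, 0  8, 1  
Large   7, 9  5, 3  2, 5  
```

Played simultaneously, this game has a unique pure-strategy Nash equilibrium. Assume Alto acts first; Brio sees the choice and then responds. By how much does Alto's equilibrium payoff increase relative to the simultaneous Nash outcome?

0

Work backward from Brio's decision.
- Small: BR = Y, leader payoff 4.
- Medium: BR = X, leader payoff 6.
- Large: BR = X, leader payoff 7.
Maximizing over 4, 6, 7, Alto chooses Large. Subgame-perfect outcome: (Large, X) with payoffs (7, 9).
Now find the simultaneous Nash equilibrium.
Alto's best replies: X→Large; Y→Medium; Z→Small.
Brio's best replies: Small→Y; Medium→X; Large→X.
The unique mutual best reply is (Large, X), giving (7, 9).
Alto's commitment gain: 7 − 7 = 0.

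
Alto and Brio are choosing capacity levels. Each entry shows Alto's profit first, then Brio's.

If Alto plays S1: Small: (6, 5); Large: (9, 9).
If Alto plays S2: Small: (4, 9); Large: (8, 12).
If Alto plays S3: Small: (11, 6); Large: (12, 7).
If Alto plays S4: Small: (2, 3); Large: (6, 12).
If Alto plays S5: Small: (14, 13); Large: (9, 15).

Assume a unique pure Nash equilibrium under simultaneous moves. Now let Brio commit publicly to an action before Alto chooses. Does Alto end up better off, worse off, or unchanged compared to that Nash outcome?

better off

Alto best-responds to each possible Brio move:
- Small: BR = S5, leader payoff 13.
- Large: BR = S3, leader payoff 7.
Brio's induced payoffs are 13, 7, so Brio commits to Small. Subgame-perfect outcome: (S5, Small) with payoffs (14, 13).
For the simultaneous game, intersect best replies.
Alto's best replies: Small→S5; Large→S3.
Brio's best replies: S1→Large; S2→Large; S3→Large; S4→Large; S5→Large.
The unique mutual best reply is (S3, Large), giving (12, 7).
Alto earns 14 sequentially versus 12 at the Nash outcome: better off.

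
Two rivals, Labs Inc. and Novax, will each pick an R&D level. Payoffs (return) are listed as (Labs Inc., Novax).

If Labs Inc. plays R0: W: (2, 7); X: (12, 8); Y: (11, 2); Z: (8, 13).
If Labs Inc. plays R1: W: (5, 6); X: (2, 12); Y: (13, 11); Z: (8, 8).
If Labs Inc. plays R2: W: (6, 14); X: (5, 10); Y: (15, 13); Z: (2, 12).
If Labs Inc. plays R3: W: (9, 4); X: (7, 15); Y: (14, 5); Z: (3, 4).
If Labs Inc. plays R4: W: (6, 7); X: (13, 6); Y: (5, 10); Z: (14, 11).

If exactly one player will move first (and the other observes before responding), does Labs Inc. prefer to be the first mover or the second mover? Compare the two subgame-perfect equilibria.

If Labs Inc. leads: Novax's best replies are R0→Z, R1→X, R2→W, R3→X, R4→Z; Labs Inc.'s induced payoffs 8, 2, 6, 7, 14; outcome (R4, Z), payoffs (14, 11).
If Novax leads: Labs Inc.'s best replies are W→R3, X→R4, Y→R2, Z→R4; Novax's induced payoffs 4, 6, 13, 11; outcome (R2, Y), payoffs (15, 13).
Labs Inc. gets 14 moving first and 15 moving second, so Labs Inc. prefers to move second.

second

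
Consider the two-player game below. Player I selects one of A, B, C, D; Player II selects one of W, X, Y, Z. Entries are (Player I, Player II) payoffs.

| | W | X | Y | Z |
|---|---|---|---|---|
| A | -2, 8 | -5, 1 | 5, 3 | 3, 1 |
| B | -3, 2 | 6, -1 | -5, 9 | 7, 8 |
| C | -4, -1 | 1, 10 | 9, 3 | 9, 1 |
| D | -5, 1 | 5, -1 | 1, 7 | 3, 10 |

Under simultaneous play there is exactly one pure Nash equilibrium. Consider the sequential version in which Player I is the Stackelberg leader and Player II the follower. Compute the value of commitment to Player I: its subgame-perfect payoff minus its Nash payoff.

5

Backward induction with Player I moving first.
- A: Player II compares 8, 1, 3, 1 and picks W; Player I would get -2.
- B: Player II compares 2, -1, 9, 8 and picks Y; Player I would get -5.
- C: Player II compares -1, 10, 3, 1 and picks X; Player I would get 1.
- D: Player II compares 1, -1, 7, 10 and picks Z; Player I would get 3.
Maximizing over -2, -5, 1, 3, Player I chooses D. Subgame-perfect outcome: (D, Z) with payoffs (3, 10).
Under simultaneous play:
Player I's best replies: W→A; X→B; Y→C; Z→C.
Player II's best replies: A→W; B→Y; C→X; D→Z.
The unique mutual best reply is (A, W), giving (-2, 8).
Player I's commitment gain: 3 − -2 = 5.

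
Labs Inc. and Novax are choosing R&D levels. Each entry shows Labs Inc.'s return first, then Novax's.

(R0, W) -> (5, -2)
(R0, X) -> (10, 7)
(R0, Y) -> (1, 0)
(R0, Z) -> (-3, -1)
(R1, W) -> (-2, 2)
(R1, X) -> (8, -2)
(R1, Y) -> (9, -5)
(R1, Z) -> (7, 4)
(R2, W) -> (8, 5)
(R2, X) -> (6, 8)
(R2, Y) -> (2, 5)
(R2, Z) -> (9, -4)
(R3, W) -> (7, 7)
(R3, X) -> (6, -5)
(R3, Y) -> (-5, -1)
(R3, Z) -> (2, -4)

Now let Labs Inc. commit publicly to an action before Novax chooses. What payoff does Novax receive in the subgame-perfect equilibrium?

7

Novax best-responds to each possible Labs Inc. move:
- R0: BR = X, leader payoff 10.
- R1: BR = Z, leader payoff 7.
- R2: BR = X, leader payoff 6.
- R3: BR = W, leader payoff 7.
Maximizing over 10, 7, 6, 7, Labs Inc. chooses R0. Subgame-perfect outcome: (R0, X) with payoffs (10, 7).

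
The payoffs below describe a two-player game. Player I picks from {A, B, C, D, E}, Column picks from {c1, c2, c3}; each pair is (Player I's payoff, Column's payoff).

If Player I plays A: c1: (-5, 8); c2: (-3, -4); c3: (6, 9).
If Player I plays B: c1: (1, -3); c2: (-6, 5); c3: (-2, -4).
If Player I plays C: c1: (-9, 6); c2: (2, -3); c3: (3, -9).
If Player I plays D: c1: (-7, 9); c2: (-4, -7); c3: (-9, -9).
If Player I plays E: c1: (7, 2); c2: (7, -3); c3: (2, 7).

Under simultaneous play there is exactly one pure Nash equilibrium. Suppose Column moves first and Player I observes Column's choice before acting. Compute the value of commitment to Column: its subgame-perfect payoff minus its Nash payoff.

Backward induction with Column moving first.
- c1: Player I compares -5, 1, -9, -7, 7 and picks E; Column would get 2.
- c2: Player I compares -3, -6, 2, -4, 7 and picks E; Column would get -3.
- c3: Player I compares 6, -2, 3, -9, 2 and picks A; Column would get 9.
Maximizing over 2, -3, 9, Column chooses c3. Subgame-perfect outcome: (A, c3) with payoffs (6, 9).
Now find the simultaneous Nash equilibrium.
Player I's best replies: c1→E; c2→E; c3→A.
Column's best replies: A→c3; B→c2; C→c1; D→c1; E→c3.
Only (A, c3) has each player best-responding; Nash payoffs (6, 9).
Column's commitment gain: 9 − 9 = 0.

0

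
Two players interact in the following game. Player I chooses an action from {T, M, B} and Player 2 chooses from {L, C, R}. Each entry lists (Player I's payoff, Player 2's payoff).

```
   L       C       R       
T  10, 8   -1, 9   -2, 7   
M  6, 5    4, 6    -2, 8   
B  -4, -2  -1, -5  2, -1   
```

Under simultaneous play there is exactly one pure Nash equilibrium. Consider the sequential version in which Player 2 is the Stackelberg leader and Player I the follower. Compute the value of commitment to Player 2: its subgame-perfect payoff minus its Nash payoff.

Backward induction with Player 2 moving first.
- L: BR = T, leader payoff 8.
- C: BR = M, leader payoff 6.
- R: BR = B, leader payoff -1.
Maximizing over 8, 6, -1, Player 2 chooses L. Subgame-perfect outcome: (T, L) with payoffs (10, 8).
For the simultaneous game, intersect best replies.
Player I's best replies: L→T; C→M; R→B.
Player 2's best replies: T→C; M→R; B→R.
Only (B, R) has each player best-responding; Nash payoffs (2, -1).
Player 2's commitment gain: 8 − -1 = 9.

9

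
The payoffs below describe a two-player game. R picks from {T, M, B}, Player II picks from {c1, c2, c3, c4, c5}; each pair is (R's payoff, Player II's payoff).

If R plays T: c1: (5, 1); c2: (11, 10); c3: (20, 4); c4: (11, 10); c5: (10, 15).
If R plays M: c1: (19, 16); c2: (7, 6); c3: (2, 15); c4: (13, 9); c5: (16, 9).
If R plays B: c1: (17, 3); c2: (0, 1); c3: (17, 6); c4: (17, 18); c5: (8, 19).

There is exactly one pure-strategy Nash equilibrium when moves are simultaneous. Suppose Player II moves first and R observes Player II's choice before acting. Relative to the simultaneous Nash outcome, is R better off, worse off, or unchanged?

Work backward from R's decision.
- c1: R compares 5, 19, 17 and picks M; Player II would get 16.
- c2: R compares 11, 7, 0 and picks T; Player II would get 10.
- c3: R compares 20, 2, 17 and picks T; Player II would get 4.
- c4: R compares 11, 13, 17 and picks B; Player II would get 18.
- c5: R compares 10, 16, 8 and picks M; Player II would get 9.
Player II's induced payoffs are 16, 10, 4, 18, 9, so Player II commits to c4. Subgame-perfect outcome: (B, c4) with payoffs (17, 18).
Under simultaneous play:
R's best replies: c1→M; c2→T; c3→T; c4→B; c5→M.
Player II's best replies: T→c5; M→c1; B→c5.
Only (M, c1) has each player best-responding; Nash payoffs (19, 16).
R earns 17 sequentially versus 19 at the Nash outcome: worse off.

worse off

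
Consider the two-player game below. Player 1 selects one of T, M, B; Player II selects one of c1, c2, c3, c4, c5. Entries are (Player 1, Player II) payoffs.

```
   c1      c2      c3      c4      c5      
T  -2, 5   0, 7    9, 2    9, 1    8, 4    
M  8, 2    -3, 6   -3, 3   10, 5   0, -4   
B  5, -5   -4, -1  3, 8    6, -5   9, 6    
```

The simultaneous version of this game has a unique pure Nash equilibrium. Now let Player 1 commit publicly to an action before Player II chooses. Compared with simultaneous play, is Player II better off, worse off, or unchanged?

better off

Player II best-responds to each possible Player 1 move:
- T → Player II plays c2 (best of 5, 7, 2, 1, 4); Player 1 gets 0.
- M → Player II plays c2 (best of 2, 6, 3, 5, -4); Player 1 gets -3.
- B → Player II plays c3 (best of -5, -1, 8, -5, 6); Player 1 gets 3.
Among 0, -3, 3, the best is 3 at B. Subgame-perfect outcome: (B, c3) with payoffs (3, 8).
Now find the simultaneous Nash equilibrium.
Player 1's best replies: c1→M; c2→T; c3→T; c4→M; c5→B.
Player II's best replies: T→c2; M→c2; B→c3.
The unique mutual best reply is (T, c2), giving (0, 7).
Player II earns 8 sequentially versus 7 at the Nash outcome: better off.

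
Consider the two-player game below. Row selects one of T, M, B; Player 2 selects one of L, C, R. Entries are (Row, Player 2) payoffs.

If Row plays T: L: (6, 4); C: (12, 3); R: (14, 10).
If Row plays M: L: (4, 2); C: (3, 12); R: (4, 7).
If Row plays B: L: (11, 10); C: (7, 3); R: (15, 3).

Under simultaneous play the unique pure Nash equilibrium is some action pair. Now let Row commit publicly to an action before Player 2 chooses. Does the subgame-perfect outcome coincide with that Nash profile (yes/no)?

no

Work backward from Player 2's decision.
- T → Player 2 plays R (best of 4, 3, 10); Row gets 14.
- M → Player 2 plays C (best of 2, 12, 7); Row gets 3.
- B → Player 2 plays L (best of 10, 3, 3); Row gets 11.
Among 14, 3, 11, the best is 14 at T. Subgame-perfect outcome: (T, R) with payoffs (14, 10).
Now find the simultaneous Nash equilibrium.
Row's best replies: L→B; C→T; R→B.
Player 2's best replies: T→R; M→C; B→L.
The unique mutual best reply is (B, L), giving (11, 10).
Sequential outcome (T, R) differs from the Nash profile (B, L).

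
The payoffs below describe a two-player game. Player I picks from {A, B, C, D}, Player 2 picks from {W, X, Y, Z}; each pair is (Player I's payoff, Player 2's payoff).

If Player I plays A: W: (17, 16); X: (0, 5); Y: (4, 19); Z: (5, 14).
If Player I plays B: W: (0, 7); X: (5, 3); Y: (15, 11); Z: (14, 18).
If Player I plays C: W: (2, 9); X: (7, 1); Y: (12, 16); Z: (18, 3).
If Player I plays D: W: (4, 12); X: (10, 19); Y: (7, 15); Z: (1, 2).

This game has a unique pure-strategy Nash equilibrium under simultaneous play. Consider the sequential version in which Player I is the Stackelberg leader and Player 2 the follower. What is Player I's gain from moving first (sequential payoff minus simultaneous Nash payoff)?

4

Player 2 best-responds to each possible Player I move:
- A → Player 2 plays Y (best of 16, 5, 19, 14); Player I gets 4.
- B → Player 2 plays Z (best of 7, 3, 11, 18); Player I gets 14.
- C → Player 2 plays Y (best of 9, 1, 16, 3); Player I gets 12.
- D → Player 2 plays X (best of 12, 19, 15, 2); Player I gets 10.
Maximizing over 4, 14, 12, 10, Player I chooses B. Subgame-perfect outcome: (B, Z) with payoffs (14, 18).
For the simultaneous game, intersect best replies.
Player I's best replies: W→A; X→D; Y→B; Z→C.
Player 2's best replies: A→Y; B→Z; C→Y; D→X.
The unique mutual best reply is (D, X), giving (10, 19).
Player I's commitment gain: 14 − 10 = 4.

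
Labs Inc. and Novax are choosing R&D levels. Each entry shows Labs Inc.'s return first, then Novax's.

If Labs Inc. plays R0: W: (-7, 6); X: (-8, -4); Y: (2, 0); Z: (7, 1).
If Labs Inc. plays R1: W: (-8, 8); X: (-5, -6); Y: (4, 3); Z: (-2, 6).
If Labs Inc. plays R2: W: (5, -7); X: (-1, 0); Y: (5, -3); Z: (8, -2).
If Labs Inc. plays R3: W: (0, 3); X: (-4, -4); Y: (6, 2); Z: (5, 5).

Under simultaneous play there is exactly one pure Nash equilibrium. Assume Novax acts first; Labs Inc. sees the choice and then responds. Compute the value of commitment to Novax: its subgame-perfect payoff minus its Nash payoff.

Backward induction with Novax moving first.
- W → Labs Inc. plays R2 (best of -7, -8, 5, 0); Novax gets -7.
- X → Labs Inc. plays R2 (best of -8, -5, -1, -4); Novax gets 0.
- Y → Labs Inc. plays R3 (best of 2, 4, 5, 6); Novax gets 2.
- Z → Labs Inc. plays R2 (best of 7, -2, 8, 5); Novax gets -2.
Among -7, 0, 2, -2, the best is 2 at Y. Subgame-perfect outcome: (R3, Y) with payoffs (6, 2).
Now find the simultaneous Nash equilibrium.
Labs Inc.'s best replies: W→R2; X→R2; Y→R3; Z→R2.
Novax's best replies: R0→W; R1→W; R2→X; R3→Z.
The unique mutual best reply is (R2, X), giving (-1, 0).
Novax's commitment gain: 2 − 0 = 2.

2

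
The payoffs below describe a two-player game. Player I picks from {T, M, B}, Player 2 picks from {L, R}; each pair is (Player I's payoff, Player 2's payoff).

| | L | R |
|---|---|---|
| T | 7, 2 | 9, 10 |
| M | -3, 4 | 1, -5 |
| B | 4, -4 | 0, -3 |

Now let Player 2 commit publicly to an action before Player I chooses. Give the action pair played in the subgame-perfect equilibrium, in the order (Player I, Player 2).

(T, R)

Backward induction with Player 2 moving first.
- L → Player I plays T (best of 7, -3, 4); Player 2 gets 2.
- R → Player I plays T (best of 9, 1, 0); Player 2 gets 10.
Player 2's induced payoffs are 2, 10, so Player 2 commits to R. Subgame-perfect outcome: (T, R) with payoffs (9, 10).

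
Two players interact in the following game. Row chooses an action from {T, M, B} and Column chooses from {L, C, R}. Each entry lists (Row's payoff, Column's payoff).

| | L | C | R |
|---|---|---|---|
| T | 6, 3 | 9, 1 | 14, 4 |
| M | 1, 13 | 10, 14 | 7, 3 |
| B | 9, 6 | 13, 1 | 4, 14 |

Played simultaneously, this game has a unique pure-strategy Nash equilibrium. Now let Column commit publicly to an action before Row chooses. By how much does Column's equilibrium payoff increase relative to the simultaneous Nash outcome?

2

Work backward from Row's decision.
- L: Row compares 6, 1, 9 and picks B; Column would get 6.
- C: Row compares 9, 10, 13 and picks B; Column would get 1.
- R: Row compares 14, 7, 4 and picks T; Column would get 4.
Column's induced payoffs are 6, 1, 4, so Column commits to L. Subgame-perfect outcome: (B, L) with payoffs (9, 6).
Now find the simultaneous Nash equilibrium.
Row's best replies: L→B; C→B; R→T.
Column's best replies: T→R; M→C; B→R.
The unique mutual best reply is (T, R), giving (14, 4).
Column's commitment gain: 6 − 4 = 2.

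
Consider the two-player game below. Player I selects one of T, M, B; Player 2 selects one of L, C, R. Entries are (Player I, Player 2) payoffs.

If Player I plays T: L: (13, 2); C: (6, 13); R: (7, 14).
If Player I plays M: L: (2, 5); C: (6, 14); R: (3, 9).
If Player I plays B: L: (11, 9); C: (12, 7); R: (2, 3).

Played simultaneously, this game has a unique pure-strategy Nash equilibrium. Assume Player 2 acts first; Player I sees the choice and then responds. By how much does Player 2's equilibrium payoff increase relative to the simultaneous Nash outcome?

0

Backward induction with Player 2 moving first.
- L → Player I plays T (best of 13, 2, 11); Player 2 gets 2.
- C → Player I plays B (best of 6, 6, 12); Player 2 gets 7.
- R → Player I plays T (best of 7, 3, 2); Player 2 gets 14.
Player 2's induced payoffs are 2, 7, 14, so Player 2 commits to R. Subgame-perfect outcome: (T, R) with payoffs (7, 14).
Under simultaneous play:
Player I's best replies: L→T; C→B; R→T.
Player 2's best replies: T→R; M→C; B→L.
The unique mutual best reply is (T, R), giving (7, 14).
Player 2's commitment gain: 14 − 14 = 0.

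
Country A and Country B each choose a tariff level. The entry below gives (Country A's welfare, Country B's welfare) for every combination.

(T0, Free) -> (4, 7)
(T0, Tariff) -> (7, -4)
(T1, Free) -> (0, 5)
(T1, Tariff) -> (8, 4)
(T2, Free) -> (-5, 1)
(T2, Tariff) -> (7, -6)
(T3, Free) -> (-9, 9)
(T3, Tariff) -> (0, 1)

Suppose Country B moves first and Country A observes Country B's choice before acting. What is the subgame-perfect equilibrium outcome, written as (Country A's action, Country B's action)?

Country A best-responds to each possible Country B move:
- Free: Country A compares 4, 0, -5, -9 and picks T0; Country B would get 7.
- Tariff: Country A compares 7, 8, 7, 0 and picks T1; Country B would get 4.
Country B's induced payoffs are 7, 4, so Country B commits to Free. Subgame-perfect outcome: (T0, Free) with payoffs (4, 7).

(T0, Free)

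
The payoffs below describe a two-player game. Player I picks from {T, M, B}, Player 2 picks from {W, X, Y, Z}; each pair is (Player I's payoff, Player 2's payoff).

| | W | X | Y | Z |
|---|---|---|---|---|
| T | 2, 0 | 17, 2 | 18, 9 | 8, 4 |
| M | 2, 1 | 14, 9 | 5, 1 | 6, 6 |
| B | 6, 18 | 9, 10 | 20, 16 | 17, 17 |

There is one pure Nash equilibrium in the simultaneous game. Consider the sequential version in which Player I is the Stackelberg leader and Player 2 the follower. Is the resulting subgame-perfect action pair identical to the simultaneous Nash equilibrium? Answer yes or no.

Backward induction with Player I moving first.
- T: Player 2 compares 0, 2, 9, 4 and picks Y; Player I would get 18.
- M: Player 2 compares 1, 9, 1, 6 and picks X; Player I would get 14.
- B: Player 2 compares 18, 10, 16, 17 and picks W; Player I would get 6.
Player I's induced payoffs are 18, 14, 6, so Player I commits to T. Subgame-perfect outcome: (T, Y) with payoffs (18, 9).
Now find the simultaneous Nash equilibrium.
Player I's best replies: W→B; X→T; Y→B; Z→B.
Player 2's best replies: T→Y; M→X; B→W.
Only (B, W) has each player best-responding; Nash payoffs (6, 18).
Sequential outcome (T, Y) differs from the Nash profile (B, W).

no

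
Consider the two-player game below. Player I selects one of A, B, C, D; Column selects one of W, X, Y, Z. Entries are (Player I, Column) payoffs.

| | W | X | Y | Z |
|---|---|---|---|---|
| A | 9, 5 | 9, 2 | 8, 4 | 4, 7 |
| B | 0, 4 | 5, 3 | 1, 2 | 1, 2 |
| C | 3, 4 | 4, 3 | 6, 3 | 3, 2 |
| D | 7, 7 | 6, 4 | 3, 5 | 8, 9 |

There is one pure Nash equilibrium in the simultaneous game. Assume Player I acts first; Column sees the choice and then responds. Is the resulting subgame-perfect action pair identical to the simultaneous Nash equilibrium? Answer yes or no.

Backward induction with Player I moving first.
- A → Column plays Z (best of 5, 2, 4, 7); Player I gets 4.
- B → Column plays W (best of 4, 3, 2, 2); Player I gets 0.
- C → Column plays W (best of 4, 3, 3, 2); Player I gets 3.
- D → Column plays Z (best of 7, 4, 5, 9); Player I gets 8.
Player I's induced payoffs are 4, 0, 3, 8, so Player I commits to D. Subgame-perfect outcome: (D, Z) with payoffs (8, 9).
For the simultaneous game, intersect best replies.
Player I's best replies: W→A; X→A; Y→A; Z→D.
Column's best replies: A→Z; B→W; C→W; D→Z.
The unique mutual best reply is (D, Z), giving (8, 9).
Sequential outcome (D, Z) coincides with the Nash profile (D, Z).

yes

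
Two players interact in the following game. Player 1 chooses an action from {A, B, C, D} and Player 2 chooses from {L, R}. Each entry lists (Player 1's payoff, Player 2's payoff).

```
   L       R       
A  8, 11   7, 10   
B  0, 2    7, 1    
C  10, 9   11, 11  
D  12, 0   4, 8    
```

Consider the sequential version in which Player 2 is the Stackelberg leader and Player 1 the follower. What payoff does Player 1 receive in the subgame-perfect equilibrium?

Player 1 best-responds to each possible Player 2 move:
- L: BR = D, leader payoff 0.
- R: BR = C, leader payoff 11.
Among 0, 11, the best is 11 at R. Subgame-perfect outcome: (C, R) with payoffs (11, 11).

11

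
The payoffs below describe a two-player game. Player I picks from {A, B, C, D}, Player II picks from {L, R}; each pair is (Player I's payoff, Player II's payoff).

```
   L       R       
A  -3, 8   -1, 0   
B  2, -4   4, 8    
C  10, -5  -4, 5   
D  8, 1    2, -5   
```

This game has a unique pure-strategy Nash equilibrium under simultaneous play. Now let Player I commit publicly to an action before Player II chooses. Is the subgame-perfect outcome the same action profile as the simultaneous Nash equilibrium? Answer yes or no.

no

Player II best-responds to each possible Player I move:
- A: Player II compares 8, 0 and picks L; Player I would get -3.
- B: Player II compares -4, 8 and picks R; Player I would get 4.
- C: Player II compares -5, 5 and picks R; Player I would get -4.
- D: Player II compares 1, -5 and picks L; Player I would get 8.
Maximizing over -3, 4, -4, 8, Player I chooses D. Subgame-perfect outcome: (D, L) with payoffs (8, 1).
Under simultaneous play:
Player I's best replies: L→C; R→B.
Player II's best replies: A→L; B→R; C→R; D→L.
The unique mutual best reply is (B, R), giving (4, 8).
Sequential outcome (D, L) differs from the Nash profile (B, R).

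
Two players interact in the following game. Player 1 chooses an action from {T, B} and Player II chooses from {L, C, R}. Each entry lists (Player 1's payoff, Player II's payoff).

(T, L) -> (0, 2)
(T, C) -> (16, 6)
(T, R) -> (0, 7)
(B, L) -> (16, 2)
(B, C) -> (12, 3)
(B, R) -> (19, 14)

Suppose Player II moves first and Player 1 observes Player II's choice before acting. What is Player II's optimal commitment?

R

Player 1 best-responds to each possible Player II move:
- L → Player 1 plays B (best of 0, 16); Player II gets 2.
- C → Player 1 plays T (best of 16, 12); Player II gets 6.
- R → Player 1 plays B (best of 0, 19); Player II gets 14.
Maximizing over 2, 6, 14, Player II chooses R. Subgame-perfect outcome: (B, R) with payoffs (19, 14).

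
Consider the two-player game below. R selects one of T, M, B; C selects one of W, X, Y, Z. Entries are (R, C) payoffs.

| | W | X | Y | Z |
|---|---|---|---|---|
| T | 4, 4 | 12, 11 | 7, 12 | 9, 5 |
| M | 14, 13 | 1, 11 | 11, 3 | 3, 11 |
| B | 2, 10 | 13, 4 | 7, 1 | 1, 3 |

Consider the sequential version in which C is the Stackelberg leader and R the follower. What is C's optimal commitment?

W

Backward induction with C moving first.
- W → R plays M (best of 4, 14, 2); C gets 13.
- X → R plays B (best of 12, 1, 13); C gets 4.
- Y → R plays M (best of 7, 11, 7); C gets 3.
- Z → R plays T (best of 9, 3, 1); C gets 5.
C's induced payoffs are 13, 4, 3, 5, so C commits to W. Subgame-perfect outcome: (M, W) with payoffs (14, 13).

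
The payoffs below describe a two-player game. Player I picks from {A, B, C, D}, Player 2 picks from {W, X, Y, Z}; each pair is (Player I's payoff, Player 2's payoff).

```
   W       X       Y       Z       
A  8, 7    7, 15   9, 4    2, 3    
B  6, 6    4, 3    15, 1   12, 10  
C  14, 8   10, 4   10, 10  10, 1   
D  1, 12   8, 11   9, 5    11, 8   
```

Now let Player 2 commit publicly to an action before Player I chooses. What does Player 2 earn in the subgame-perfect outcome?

10

Player I best-responds to each possible Player 2 move:
- W: Player I compares 8, 6, 14, 1 and picks C; Player 2 would get 8.
- X: Player I compares 7, 4, 10, 8 and picks C; Player 2 would get 4.
- Y: Player I compares 9, 15, 10, 9 and picks B; Player 2 would get 1.
- Z: Player I compares 2, 12, 10, 11 and picks B; Player 2 would get 10.
Maximizing over 8, 4, 1, 10, Player 2 chooses Z. Subgame-perfect outcome: (B, Z) with payoffs (12, 10).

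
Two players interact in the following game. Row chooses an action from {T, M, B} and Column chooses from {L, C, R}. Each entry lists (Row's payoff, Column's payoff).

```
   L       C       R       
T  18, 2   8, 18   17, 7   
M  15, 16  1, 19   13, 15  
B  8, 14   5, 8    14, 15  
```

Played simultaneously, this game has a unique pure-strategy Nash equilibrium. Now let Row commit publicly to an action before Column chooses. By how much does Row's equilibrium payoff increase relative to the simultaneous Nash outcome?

Work backward from Column's decision.
- T: Column compares 2, 18, 7 and picks C; Row would get 8.
- M: Column compares 16, 19, 15 and picks C; Row would get 1.
- B: Column compares 14, 8, 15 and picks R; Row would get 14.
Row's induced payoffs are 8, 1, 14, so Row commits to B. Subgame-perfect outcome: (B, R) with payoffs (14, 15).
Now find the simultaneous Nash equilibrium.
Row's best replies: L→T; C→T; R→T.
Column's best replies: T→C; M→C; B→R.
Only (T, C) has each player best-responding; Nash payoffs (8, 18).
Row's commitment gain: 14 − 8 = 6.

6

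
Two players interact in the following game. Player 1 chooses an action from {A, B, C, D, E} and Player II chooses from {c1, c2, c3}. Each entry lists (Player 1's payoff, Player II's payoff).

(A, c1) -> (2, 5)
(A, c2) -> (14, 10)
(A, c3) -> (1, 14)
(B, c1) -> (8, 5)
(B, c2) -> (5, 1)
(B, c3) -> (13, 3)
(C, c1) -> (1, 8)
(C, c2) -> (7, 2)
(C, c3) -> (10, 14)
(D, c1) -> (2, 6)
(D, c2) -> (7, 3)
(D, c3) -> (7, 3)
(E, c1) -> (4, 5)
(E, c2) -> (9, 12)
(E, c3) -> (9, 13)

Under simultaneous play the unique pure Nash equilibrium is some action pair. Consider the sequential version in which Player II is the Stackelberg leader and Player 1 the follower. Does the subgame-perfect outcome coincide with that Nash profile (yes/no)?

no

Solve by backward induction (Player II leads).
- c1: Player 1 compares 2, 8, 1, 2, 4 and picks B; Player II would get 5.
- c2: Player 1 compares 14, 5, 7, 7, 9 and picks A; Player II would get 10.
- c3: Player 1 compares 1, 13, 10, 7, 9 and picks B; Player II would get 3.
Among 5, 10, 3, the best is 10 at c2. Subgame-perfect outcome: (A, c2) with payoffs (14, 10).
Now find the simultaneous Nash equilibrium.
Player 1's best replies: c1→B; c2→A; c3→B.
Player II's best replies: A→c3; B→c1; C→c3; D→c1; E→c3.
The unique mutual best reply is (B, c1), giving (8, 5).
Sequential outcome (A, c2) differs from the Nash profile (B, c1).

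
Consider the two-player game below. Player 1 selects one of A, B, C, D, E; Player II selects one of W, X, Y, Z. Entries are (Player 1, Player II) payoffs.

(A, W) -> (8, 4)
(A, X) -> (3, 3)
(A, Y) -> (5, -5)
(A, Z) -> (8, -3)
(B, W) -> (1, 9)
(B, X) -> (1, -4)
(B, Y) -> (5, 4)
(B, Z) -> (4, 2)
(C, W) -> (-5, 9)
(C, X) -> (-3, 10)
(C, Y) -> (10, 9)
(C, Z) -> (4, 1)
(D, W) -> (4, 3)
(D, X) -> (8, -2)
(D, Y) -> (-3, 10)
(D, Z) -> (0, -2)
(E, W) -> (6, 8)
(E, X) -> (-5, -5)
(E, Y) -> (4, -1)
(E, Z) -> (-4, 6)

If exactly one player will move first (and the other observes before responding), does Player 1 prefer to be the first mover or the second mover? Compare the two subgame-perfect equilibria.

second

If Player 1 leads: Player II's best replies are A→W, B→W, C→X, D→Y, E→W; Player 1's induced payoffs 8, 1, -3, -3, 6; outcome (A, W), payoffs (8, 4).
If Player II leads: Player 1's best replies are W→A, X→D, Y→C, Z→A; Player II's induced payoffs 4, -2, 9, -3; outcome (C, Y), payoffs (10, 9).
Player 1 gets 8 moving first and 10 moving second, so Player 1 prefers to move second.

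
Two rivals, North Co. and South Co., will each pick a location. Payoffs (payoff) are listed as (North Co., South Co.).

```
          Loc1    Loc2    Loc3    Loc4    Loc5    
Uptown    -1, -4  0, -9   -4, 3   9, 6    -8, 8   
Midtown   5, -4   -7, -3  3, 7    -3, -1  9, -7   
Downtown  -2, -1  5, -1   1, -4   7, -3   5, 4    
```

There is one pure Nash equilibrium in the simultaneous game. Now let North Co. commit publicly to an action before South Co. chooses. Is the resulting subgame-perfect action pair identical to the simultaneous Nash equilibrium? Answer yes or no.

no

Solve by backward induction (North Co. leads).
- Uptown → South Co. plays Loc5 (best of -4, -9, 3, 6, 8); North Co. gets -8.
- Midtown → South Co. plays Loc3 (best of -4, -3, 7, -1, -7); North Co. gets 3.
- Downtown → South Co. plays Loc5 (best of -1, -1, -4, -3, 4); North Co. gets 5.
North Co.'s induced payoffs are -8, 3, 5, so North Co. commits to Downtown. Subgame-perfect outcome: (Downtown, Loc5) with payoffs (5, 4).
Now find the simultaneous Nash equilibrium.
North Co.'s best replies: Loc1→Midtown; Loc2→Downtown; Loc3→Midtown; Loc4→Uptown; Loc5→Midtown.
South Co.'s best replies: Uptown→Loc5; Midtown→Loc3; Downtown→Loc5.
Only (Midtown, Loc3) has each player best-responding; Nash payoffs (3, 7).
Sequential outcome (Downtown, Loc5) differs from the Nash profile (Midtown, Loc3).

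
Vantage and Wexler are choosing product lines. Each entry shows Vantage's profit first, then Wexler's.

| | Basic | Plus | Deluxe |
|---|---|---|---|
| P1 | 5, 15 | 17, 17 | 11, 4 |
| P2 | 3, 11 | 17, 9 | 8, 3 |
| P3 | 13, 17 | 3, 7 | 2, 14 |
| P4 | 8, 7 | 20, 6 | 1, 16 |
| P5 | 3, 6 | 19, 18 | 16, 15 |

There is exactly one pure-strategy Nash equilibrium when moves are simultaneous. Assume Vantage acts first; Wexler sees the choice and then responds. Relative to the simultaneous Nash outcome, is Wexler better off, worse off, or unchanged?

Solve by backward induction (Vantage leads).
- P1: Wexler compares 15, 17, 4 and picks Plus; Vantage would get 17.
- P2: Wexler compares 11, 9, 3 and picks Basic; Vantage would get 3.
- P3: Wexler compares 17, 7, 14 and picks Basic; Vantage would get 13.
- P4: Wexler compares 7, 6, 16 and picks Deluxe; Vantage would get 1.
- P5: Wexler compares 6, 18, 15 and picks Plus; Vantage would get 19.
Vantage's induced payoffs are 17, 3, 13, 1, 19, so Vantage commits to P5. Subgame-perfect outcome: (P5, Plus) with payoffs (19, 18).
For the simultaneous game, intersect best replies.
Vantage's best replies: Basic→P3; Plus→P4; Deluxe→P5.
Wexler's best replies: P1→Plus; P2→Basic; P3→Basic; P4→Deluxe; P5→Plus.
The unique mutual best reply is (P3, Basic), giving (13, 17).
Wexler earns 18 sequentially versus 17 at the Nash outcome: better off.

better off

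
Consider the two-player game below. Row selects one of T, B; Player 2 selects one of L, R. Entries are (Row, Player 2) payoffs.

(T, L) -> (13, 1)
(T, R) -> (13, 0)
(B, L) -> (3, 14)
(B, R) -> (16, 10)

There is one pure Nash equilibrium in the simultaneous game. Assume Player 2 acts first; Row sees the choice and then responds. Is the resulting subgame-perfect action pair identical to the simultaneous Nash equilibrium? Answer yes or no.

Row best-responds to each possible Player 2 move:
- L: Row compares 13, 3 and picks T; Player 2 would get 1.
- R: Row compares 13, 16 and picks B; Player 2 would get 10.
Maximizing over 1, 10, Player 2 chooses R. Subgame-perfect outcome: (B, R) with payoffs (16, 10).
Now find the simultaneous Nash equilibrium.
Row's best replies: L→T; R→B.
Player 2's best replies: T→L; B→L.
The unique mutual best reply is (T, L), giving (13, 1).
Sequential outcome (B, R) differs from the Nash profile (T, L).

no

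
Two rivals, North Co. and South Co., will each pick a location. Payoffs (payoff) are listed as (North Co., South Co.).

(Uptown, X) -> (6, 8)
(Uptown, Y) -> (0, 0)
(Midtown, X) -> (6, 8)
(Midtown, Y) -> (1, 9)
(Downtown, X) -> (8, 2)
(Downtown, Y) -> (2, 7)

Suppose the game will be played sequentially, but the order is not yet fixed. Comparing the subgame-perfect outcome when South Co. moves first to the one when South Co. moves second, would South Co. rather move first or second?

If North Co. leads: South Co.'s best replies are Uptown→X, Midtown→Y, Downtown→Y; North Co.'s induced payoffs 6, 1, 2; outcome (Uptown, X), payoffs (6, 8).
If South Co. leads: North Co.'s best replies are X→Downtown, Y→Downtown; South Co.'s induced payoffs 2, 7; outcome (Downtown, Y), payoffs (2, 7).
South Co. gets 7 moving first and 8 moving second, so South Co. prefers to move second.

second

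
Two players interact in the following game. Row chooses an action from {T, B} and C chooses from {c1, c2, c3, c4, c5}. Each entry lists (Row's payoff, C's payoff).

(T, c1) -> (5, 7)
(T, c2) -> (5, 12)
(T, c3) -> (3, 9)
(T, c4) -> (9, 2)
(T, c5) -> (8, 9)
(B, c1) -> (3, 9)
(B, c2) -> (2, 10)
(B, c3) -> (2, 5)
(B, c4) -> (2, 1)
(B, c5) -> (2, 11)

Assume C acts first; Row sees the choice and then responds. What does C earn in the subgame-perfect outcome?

12

Work backward from Row's decision.
- c1: BR = T, leader payoff 7.
- c2: BR = T, leader payoff 12.
- c3: BR = T, leader payoff 9.
- c4: BR = T, leader payoff 2.
- c5: BR = T, leader payoff 9.
Among 7, 12, 9, 2, 9, the best is 12 at c2. Subgame-perfect outcome: (T, c2) with payoffs (5, 12).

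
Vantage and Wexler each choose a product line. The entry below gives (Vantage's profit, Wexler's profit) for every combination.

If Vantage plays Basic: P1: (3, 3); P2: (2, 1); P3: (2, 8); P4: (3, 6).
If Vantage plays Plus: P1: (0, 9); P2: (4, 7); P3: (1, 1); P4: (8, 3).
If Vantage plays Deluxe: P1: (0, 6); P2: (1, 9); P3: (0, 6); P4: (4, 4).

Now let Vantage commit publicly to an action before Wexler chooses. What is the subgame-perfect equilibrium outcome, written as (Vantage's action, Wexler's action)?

Work backward from Wexler's decision.
- Basic → Wexler plays P3 (best of 3, 1, 8, 6); Vantage gets 2.
- Plus → Wexler plays P1 (best of 9, 7, 1, 3); Vantage gets 0.
- Deluxe → Wexler plays P2 (best of 6, 9, 6, 4); Vantage gets 1.
Vantage's induced payoffs are 2, 0, 1, so Vantage commits to Basic. Subgame-perfect outcome: (Basic, P3) with payoffs (2, 8).

(Basic, P3)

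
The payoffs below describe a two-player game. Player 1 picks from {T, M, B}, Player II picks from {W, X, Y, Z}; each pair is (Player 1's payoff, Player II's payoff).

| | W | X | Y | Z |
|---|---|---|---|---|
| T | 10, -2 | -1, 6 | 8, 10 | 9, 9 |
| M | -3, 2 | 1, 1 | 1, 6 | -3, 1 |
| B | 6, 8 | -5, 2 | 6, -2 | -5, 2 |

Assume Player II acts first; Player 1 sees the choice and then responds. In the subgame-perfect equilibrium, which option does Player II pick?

Y

Player 1 best-responds to each possible Player II move:
- W: Player 1 compares 10, -3, 6 and picks T; Player II would get -2.
- X: Player 1 compares -1, 1, -5 and picks M; Player II would get 1.
- Y: Player 1 compares 8, 1, 6 and picks T; Player II would get 10.
- Z: Player 1 compares 9, -3, -5 and picks T; Player II would get 9.
Player II's induced payoffs are -2, 1, 10, 9, so Player II commits to Y. Subgame-perfect outcome: (T, Y) with payoffs (8, 10).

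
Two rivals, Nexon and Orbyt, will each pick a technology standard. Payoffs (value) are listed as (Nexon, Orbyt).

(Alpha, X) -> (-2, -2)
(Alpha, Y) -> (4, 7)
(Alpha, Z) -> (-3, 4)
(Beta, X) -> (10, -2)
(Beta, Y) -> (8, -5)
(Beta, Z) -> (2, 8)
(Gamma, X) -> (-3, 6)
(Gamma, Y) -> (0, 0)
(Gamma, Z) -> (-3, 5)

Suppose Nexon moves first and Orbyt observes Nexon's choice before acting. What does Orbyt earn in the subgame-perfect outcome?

Backward induction with Nexon moving first.
- Alpha: BR = Y, leader payoff 4.
- Beta: BR = Z, leader payoff 2.
- Gamma: BR = X, leader payoff -3.
Nexon's induced payoffs are 4, 2, -3, so Nexon commits to Alpha. Subgame-perfect outcome: (Alpha, Y) with payoffs (4, 7).

7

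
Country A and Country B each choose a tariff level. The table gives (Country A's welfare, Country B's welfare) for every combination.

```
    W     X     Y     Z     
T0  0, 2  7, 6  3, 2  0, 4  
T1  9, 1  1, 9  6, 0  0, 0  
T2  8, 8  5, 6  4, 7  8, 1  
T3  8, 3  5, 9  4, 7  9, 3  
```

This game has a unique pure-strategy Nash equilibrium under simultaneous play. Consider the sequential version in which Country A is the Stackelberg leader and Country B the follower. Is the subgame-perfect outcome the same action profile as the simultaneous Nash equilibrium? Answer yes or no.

no

Country B best-responds to each possible Country A move:
- T0: Country B compares 2, 6, 2, 4 and picks X; Country A would get 7.
- T1: Country B compares 1, 9, 0, 0 and picks X; Country A would get 1.
- T2: Country B compares 8, 6, 7, 1 and picks W; Country A would get 8.
- T3: Country B compares 3, 9, 7, 3 and picks X; Country A would get 5.
Country A's induced payoffs are 7, 1, 8, 5, so Country A commits to T2. Subgame-perfect outcome: (T2, W) with payoffs (8, 8).
Now find the simultaneous Nash equilibrium.
Country A's best replies: W→T1; X→T0; Y→T1; Z→T3.
Country B's best replies: T0→X; T1→X; T2→W; T3→X.
Only (T0, X) has each player best-responding; Nash payoffs (7, 6).
Sequential outcome (T2, W) differs from the Nash profile (T0, X).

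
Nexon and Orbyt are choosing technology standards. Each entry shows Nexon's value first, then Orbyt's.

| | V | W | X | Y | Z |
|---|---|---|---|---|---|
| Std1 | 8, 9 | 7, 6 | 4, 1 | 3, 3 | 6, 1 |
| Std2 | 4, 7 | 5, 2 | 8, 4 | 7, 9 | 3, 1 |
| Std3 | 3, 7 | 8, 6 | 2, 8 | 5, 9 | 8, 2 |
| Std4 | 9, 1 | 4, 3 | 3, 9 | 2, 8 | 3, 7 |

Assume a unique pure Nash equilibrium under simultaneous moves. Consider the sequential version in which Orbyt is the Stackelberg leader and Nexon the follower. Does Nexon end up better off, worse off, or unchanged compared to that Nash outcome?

unchanged

Backward induction with Orbyt moving first.
- V: BR = Std4, leader payoff 1.
- W: BR = Std3, leader payoff 6.
- X: BR = Std2, leader payoff 4.
- Y: BR = Std2, leader payoff 9.
- Z: BR = Std3, leader payoff 2.
Maximizing over 1, 6, 4, 9, 2, Orbyt chooses Y. Subgame-perfect outcome: (Std2, Y) with payoffs (7, 9).
Now find the simultaneous Nash equilibrium.
Nexon's best replies: V→Std4; W→Std3; X→Std2; Y→Std2; Z→Std3.
Orbyt's best replies: Std1→V; Std2→Y; Std3→Y; Std4→X.
Only (Std2, Y) has each player best-responding; Nash payoffs (7, 9).
Nexon earns 7 sequentially versus 7 at the Nash outcome: unchanged.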